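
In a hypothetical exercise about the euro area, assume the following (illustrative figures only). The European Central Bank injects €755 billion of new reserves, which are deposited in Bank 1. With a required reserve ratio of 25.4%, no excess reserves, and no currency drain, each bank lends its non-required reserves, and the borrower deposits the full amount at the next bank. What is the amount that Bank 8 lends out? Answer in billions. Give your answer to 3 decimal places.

€72.420 billion

Each bank lends a fraction (1 − rr) = 0.7460 of the deposit it receives, so Bank 8 receives 755·0.7460^7 and lends 755·0.7460^8 ≈ 72.4198 billion.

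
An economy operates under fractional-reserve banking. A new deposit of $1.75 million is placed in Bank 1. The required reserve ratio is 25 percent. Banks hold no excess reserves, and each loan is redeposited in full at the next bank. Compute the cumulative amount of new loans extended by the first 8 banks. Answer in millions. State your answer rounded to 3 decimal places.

$4.724 million

Bank i lends (1 − rr)^i of the original deposit: Bank 1 lends 1.75·0.7500 = 1.3125, Bank 2 lends 1.75·0.7500² ≈ 0.9844, and so on.
Summing a geometric series: total = 1.75·[0.7500·(1 − 0.7500^8) / (1 − 0.7500)] ≈ 4.7244 million.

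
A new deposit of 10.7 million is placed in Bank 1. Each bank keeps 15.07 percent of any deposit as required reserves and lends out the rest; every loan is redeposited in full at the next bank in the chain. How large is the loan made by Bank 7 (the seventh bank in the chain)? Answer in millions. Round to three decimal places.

3.410 million

Each bank lends a fraction (1 − rr) = 0.8493 of the deposit it receives, so Bank 7 receives 10.7·0.8493^6 and lends 10.7·0.8493^7 ≈ 3.4104 million.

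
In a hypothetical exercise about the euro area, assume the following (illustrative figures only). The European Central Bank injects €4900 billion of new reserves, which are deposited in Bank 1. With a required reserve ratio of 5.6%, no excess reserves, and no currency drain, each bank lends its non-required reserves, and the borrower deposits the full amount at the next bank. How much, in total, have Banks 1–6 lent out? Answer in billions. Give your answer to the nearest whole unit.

€24146 billion

Bank i lends (1 − rr)^i of the original deposit: Bank 1 lends 4900·0.9440 = 4625.6000, Bank 2 lends 4900·0.9440² = 4366.5664, and so on.
Summing a geometric series: total = 4900·[0.9440·(1 − 0.9440^6) / (1 − 0.9440)] ≈ 24146.2991 billion.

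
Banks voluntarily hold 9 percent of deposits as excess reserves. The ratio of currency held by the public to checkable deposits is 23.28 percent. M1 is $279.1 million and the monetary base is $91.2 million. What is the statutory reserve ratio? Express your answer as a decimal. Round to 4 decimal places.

Using m = M/MB = 279.1/91.2 ≈ 3.060307. Since m = (1 + c)/(c + rr + e), the denominator satisfies c + rr + e = (1 + c)/m = (1 + 0.2328) / 3.060307 ≈ 0.402835.
With c = 0.2328 and e = 0.09, the statutory reserve ratio is 0.402835 − 0.2328 − 0.09 = 0.080035.

0.0800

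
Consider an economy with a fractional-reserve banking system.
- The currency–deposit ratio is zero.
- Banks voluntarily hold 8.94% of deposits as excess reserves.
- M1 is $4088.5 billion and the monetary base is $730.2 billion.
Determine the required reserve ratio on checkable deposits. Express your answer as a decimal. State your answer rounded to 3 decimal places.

Using m = M/MB = 4088.5/730.2 ≈ 5.599151. Since m = (1 + c)/(c + rr + e), the denominator satisfies c + rr + e = (1 + c)/m = (1 + 0) / 5.599151 ≈ 0.178599.
With c = 0 and e = 0.0894, the required reserve ratio on checkable deposits is 0.178599 − 0 − 0.0894 = 0.089199.

0.089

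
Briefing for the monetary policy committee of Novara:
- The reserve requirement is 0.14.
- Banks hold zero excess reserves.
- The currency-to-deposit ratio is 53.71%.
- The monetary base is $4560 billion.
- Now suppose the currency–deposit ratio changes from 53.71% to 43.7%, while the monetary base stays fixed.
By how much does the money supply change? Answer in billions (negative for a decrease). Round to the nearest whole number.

Initially m₁ = (1 + 0.5371) / (0.14 + 0.5371) ≈ 2.27012, so M₁ = 2.27012 × 4560 = 10351.7472 billion.
After the change m₂ = (1 + 0.437) / (0.14 + 0.437) ≈ 2.49047, so M₂ = 2.49047 × 4560 = 11356.5432 billion.
ΔM = M₂ − M₁ = 11356.5432 − 10351.7472 = 1004.796 billion.

$1005 billion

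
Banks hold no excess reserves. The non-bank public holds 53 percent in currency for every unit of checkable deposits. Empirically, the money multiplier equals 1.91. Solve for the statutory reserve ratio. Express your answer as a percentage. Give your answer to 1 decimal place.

27.1%

Using m = 1.91. Since m = (1 + c)/(c + rr + e), the denominator satisfies c + rr + e = (1 + c)/m = (1 + 0.53) / 1.91 ≈ 0.801047.
With c = 0.53 and e = 0, the statutory reserve ratio is 0.801047 − 0.53 − 0 = 0.271047.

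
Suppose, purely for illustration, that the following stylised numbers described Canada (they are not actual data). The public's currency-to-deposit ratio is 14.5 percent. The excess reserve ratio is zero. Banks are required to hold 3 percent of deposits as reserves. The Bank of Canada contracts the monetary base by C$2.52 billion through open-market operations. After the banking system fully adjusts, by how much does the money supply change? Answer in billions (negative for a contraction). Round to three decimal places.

-16.488 billion

The money multiplier is m = (1 + c) / (rr + c) = (1 + 0.145) / (0.03 + 0.145) ≈ 6.54286.
The sale removes 2.52 billion of base, so ΔM = m × ΔMB = 6.54286 × (−2.52) ≈ -16.488 billion.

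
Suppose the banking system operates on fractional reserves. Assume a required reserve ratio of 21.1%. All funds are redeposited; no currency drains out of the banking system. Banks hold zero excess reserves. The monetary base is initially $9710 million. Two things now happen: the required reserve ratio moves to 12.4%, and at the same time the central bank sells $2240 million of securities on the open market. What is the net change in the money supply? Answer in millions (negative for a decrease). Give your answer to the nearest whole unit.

Before: m₁ = 1 / (0.211) ≈ 4.73934, MB₁ = 9710, so M₁ = 4.73934 × 9710 = 46018.9914 million.
After: m₂ = 1 / (0.124) ≈ 8.06452, MB₂ = 9710 − 2240 = 7470, so M₂ = 8.06452 × 7470 = 60241.9644 million.
ΔM = M₂ − M₁ = 60241.9644 − 46018.9914 = 14222.973 million.

$14223 million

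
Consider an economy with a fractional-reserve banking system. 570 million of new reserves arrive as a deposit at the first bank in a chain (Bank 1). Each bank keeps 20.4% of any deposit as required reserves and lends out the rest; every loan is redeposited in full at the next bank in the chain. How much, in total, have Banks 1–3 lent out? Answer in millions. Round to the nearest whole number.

Bank i lends (1 − rr)^i of the original deposit: Bank 1 lends 570·0.7960 = 453.7200, Bank 2 lends 570·0.7960² ≈ 361.1611, and so on.
Summing a geometric series: total = 570·[0.7960·(1 − 0.7960^3) / (1 − 0.7960)] ≈ 1102.3654 million.

1102 million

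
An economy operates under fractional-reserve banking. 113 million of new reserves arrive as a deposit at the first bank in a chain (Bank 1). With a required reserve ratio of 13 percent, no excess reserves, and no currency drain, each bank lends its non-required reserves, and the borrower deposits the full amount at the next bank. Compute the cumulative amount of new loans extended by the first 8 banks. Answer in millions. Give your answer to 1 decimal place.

508.0 million

Bank i lends (1 − rr)^i of the original deposit: Bank 1 lends 113·0.8700 = 98.3100, Bank 2 lends 113·0.8700² = 85.5297, and so on.
Summing a geometric series: total = 113·[0.8700·(1 − 0.8700^8) / (1 − 0.8700)] ≈ 508.0270 million.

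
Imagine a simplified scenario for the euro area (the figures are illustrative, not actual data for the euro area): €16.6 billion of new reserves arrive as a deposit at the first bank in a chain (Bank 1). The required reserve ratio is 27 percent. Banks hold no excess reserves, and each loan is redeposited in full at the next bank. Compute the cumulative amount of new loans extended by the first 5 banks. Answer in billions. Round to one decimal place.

Bank i lends (1 − rr)^i of the original deposit: Bank 1 lends 16.6·0.7300 = 12.1180, Bank 2 lends 16.6·0.7300² ≈ 8.8461, and so on.
Summing a geometric series: total = 16.6·[0.7300·(1 − 0.7300^5) / (1 − 0.7300)] ≈ 35.5772 billion.

€35.6 billion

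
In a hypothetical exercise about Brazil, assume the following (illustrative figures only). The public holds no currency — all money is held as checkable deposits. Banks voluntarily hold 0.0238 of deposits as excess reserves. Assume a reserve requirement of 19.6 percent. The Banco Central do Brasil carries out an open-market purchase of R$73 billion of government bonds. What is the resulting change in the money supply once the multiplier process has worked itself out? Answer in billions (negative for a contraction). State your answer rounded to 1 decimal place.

R$332.1 billion

The money multiplier is m = 1 / (rr + e) = 1 / (0.196 + 0.0238) ≈ 4.5496.
The purchase adds 73 billion of base, so ΔM = m × ΔMB = 4.5496 × (+73) = 332.1208 billion.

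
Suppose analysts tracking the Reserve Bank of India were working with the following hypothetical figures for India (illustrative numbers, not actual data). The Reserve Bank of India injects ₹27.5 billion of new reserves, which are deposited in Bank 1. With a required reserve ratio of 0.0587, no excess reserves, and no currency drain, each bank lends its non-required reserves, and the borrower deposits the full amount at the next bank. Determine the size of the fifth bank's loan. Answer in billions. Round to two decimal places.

₹20.32 billion

Each bank lends a fraction (1 − rr) = 0.9413 of the deposit it receives, so Bank 5 receives 27.5·0.9413^4 and lends 27.5·0.9413^5 ≈ 20.3223 billion.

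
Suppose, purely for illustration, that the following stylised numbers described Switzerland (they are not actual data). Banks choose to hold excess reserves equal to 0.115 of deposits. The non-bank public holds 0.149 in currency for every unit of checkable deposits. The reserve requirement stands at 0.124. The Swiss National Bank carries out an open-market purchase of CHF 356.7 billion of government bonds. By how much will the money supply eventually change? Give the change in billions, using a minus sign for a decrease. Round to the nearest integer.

CHF 1056 billion

The money multiplier is m = (1 + c) / (rr + e + c) = (1 + 0.149) / (0.124 + 0.115 + 0.149) ≈ 2.9613.
The purchase adds 356.7 billion of base, so ΔM = m × ΔMB = 2.9613 × (+356.7) ≈ 1056.2957 billion.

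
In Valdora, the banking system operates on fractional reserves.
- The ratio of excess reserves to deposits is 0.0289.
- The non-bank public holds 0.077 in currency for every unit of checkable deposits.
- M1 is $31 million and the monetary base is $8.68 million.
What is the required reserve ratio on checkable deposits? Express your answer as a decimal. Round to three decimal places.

Using m = M/MB = 31/8.68 ≈ 3.571429. Since m = (1 + c)/(c + rr + e), the denominator satisfies c + rr + e = (1 + c)/m = (1 + 0.077) / 3.571429 ≈ 0.301560.
With c = 0.077 and e = 0.0289, the required reserve ratio on checkable deposits is 0.301560 − 0.077 − 0.0289 = 0.19566.

0.196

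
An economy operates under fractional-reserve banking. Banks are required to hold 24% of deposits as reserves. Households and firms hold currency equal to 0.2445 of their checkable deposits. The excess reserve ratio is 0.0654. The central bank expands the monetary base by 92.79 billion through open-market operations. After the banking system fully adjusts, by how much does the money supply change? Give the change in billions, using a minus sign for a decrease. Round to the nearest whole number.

210 billion

The money multiplier is m = (1 + c) / (rr + e + c) = (1 + 0.2445) / (0.24 + 0.0654 + 0.2445) ≈ 2.2631.
The purchase adds 92.79 billion of base, so ΔM = m × ΔMB = 2.2631 × (+92.79) ≈ 209.993 billion.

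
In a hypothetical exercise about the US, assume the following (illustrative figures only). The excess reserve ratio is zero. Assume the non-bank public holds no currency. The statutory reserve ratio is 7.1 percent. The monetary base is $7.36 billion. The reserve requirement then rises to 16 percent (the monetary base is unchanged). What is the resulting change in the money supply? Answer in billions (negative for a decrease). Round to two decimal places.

Initially m₁ = 1 / (0.071) ≈ 14.0845, so M₁ = 14.0845 × 7.36 ≈ 103.6619 billion.
After the change m₂ = 1 / (0.16) = 6.25, so M₂ = 6.25 × 7.36 = 46 billion.
ΔM = M₂ − M₁ = 46 − 103.6619 = -57.6619 billion.

-57.66 billion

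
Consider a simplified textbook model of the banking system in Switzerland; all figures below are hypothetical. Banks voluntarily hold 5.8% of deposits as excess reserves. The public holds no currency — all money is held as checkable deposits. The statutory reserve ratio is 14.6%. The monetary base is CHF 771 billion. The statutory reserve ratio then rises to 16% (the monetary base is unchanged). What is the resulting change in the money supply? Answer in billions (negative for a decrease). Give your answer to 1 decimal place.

Initially m₁ = 1 / (0.146 + 0.058) ≈ 4.90196, so M₁ = 4.90196 × 771 ≈ 3779.4112 billion.
After the change m₂ = 1 / (0.16 + 0.058) ≈ 4.58716, so M₂ = 4.58716 × 771 ≈ 3536.7004 billion.
ΔM = M₂ − M₁ = 3536.7004 − 3779.4112 = -242.7108 billion.

-242.7 billion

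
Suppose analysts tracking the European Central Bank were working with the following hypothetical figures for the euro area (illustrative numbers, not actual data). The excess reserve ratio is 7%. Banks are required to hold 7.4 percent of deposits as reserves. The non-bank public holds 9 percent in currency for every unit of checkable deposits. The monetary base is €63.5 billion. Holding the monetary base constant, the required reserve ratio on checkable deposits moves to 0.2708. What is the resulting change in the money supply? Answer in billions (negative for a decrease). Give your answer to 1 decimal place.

Initially m₁ = (1 + 0.09) / (0.074 + 0.07 + 0.09) ≈ 4.6581, so M₁ = 4.6581 × 63.5 ≈ 295.7894 billion.
After the change m₂ = (1 + 0.09) / (0.2708 + 0.07 + 0.09) ≈ 2.5302, so M₂ = 2.5302 × 63.5 = 160.6677 billion.
ΔM = M₂ − M₁ = 160.6677 − 295.7894 = -135.1217 billion.

-135.1 billion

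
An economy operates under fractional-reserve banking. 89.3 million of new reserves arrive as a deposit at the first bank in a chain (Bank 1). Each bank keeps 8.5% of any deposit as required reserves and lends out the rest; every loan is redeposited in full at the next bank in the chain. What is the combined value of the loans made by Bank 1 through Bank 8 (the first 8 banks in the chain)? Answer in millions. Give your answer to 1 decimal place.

489.0 million

Bank i lends (1 − rr)^i of the original deposit: Bank 1 lends 89.3·0.9150 = 81.7095, Bank 2 lends 89.3·0.9150² ≈ 74.7642, and so on.
Summing a geometric series: total = 89.3·[0.9150·(1 − 0.9150^8) / (1 − 0.9150)] ≈ 488.9834 million.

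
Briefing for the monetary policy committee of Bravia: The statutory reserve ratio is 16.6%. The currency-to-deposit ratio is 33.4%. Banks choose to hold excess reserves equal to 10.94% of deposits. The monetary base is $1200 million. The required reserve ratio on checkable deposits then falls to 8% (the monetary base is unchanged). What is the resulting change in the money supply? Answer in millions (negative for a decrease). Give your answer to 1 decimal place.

Initially m₁ = (1 + 0.334) / (0.166 + 0.1094 + 0.334) ≈ 2.189038, so M₁ = 2.189038 × 1200 = 2626.8456 million.
After the change m₂ = (1 + 0.334) / (0.08 + 0.1094 + 0.334) ≈ 2.548720, so M₂ = 2.548720 × 1200 = 3058.464 million.
ΔM = M₂ − M₁ = 3058.464 − 2626.8456 = 431.6184 million.

$431.6 million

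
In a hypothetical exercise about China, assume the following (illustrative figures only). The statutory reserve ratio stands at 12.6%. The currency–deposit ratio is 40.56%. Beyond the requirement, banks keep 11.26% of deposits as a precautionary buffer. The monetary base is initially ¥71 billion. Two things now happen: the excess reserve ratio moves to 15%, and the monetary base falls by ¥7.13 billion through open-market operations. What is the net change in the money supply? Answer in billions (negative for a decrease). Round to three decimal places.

-23.204 billion

Before: m₁ = (1 + 0.4056) / (0.126 + 0.1126 + 0.4056) ≈ 2.181931, MB₁ = 71, so M₁ = 2.181931 × 71 ≈ 154.9171 billion.
After: m₂ = (1 + 0.4056) / (0.126 + 0.15 + 0.4056) ≈ 2.062207, MB₂ = 71 − 7.13 = 63.87, so M₂ = 2.062207 × 63.87 ≈ 131.7132 billion.
ΔM = M₂ − M₁ = 131.7132 − 154.9171 = -23.2039 billion.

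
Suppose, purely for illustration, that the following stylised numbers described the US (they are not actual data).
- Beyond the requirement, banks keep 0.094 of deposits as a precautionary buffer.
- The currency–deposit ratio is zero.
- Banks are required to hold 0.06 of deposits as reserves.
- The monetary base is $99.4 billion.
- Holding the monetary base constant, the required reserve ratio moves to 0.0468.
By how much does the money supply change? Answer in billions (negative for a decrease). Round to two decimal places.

Initially m₁ = 1 / (0.06 + 0.094) ≈ 6.49351, so M₁ = 6.49351 × 99.4 ≈ 645.4549 billion.
After the change m₂ = 1 / (0.0468 + 0.094) ≈ 7.10227, so M₂ = 7.10227 × 99.4 ≈ 705.9656 billion.
ΔM = M₂ − M₁ = 705.9656 − 645.4549 = 60.5107 billion.

$60.51 billion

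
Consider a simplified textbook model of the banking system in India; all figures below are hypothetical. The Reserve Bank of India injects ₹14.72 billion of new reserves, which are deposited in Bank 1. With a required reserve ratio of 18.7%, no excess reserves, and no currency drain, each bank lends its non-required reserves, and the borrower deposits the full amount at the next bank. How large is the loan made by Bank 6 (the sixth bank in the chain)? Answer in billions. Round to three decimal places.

₹4.251 billion

Each bank lends a fraction (1 − rr) = 0.8130 of the deposit it receives, so Bank 6 receives 14.72·0.8130^5 and lends 14.72·0.8130^6 ≈ 4.2506 billion.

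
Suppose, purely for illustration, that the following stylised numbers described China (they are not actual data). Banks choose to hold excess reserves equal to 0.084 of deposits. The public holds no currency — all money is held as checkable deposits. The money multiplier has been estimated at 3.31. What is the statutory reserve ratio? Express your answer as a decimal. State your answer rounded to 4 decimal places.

Using m = 3.31. Since m = (1 + c)/(c + rr + e), the denominator satisfies c + rr + e = (1 + c)/m = (1 + 0) / 3.31 ≈ 0.302115.
With c = 0 and e = 0.084, the statutory reserve ratio is 0.302115 − 0 − 0.084 = 0.218115.

0.2181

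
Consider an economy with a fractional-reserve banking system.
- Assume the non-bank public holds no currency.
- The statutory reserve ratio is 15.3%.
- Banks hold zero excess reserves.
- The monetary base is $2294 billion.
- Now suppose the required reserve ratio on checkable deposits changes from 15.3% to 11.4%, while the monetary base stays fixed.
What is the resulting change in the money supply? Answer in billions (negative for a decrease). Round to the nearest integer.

Initially m₁ = 1 / (0.153) ≈ 6.53595, so M₁ = 6.53595 × 2294 = 14993.4693 billion.
After the change m₂ = 1 / (0.114) ≈ 8.77193, so M₂ = 8.77193 × 2294 ≈ 20122.8074 billion.
ΔM = M₂ − M₁ = 20122.8074 − 14993.4693 = 5129.3381 billion.

$5129 billion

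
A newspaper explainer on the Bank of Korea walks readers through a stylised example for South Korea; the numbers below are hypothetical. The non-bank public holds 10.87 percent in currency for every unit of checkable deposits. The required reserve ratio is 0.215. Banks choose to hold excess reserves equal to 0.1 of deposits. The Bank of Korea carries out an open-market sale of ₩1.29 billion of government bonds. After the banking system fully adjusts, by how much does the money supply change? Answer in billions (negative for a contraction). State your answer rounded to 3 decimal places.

The money multiplier is m = (1 + c) / (rr + e + c) = (1 + 0.1087) / (0.215 + 0.1 + 0.1087) ≈ 2.61671.
The sale removes 1.29 billion of base, so ΔM = m × ΔMB = 2.61671 × (−1.29) ≈ -3.3756 billion.

-3.376 billion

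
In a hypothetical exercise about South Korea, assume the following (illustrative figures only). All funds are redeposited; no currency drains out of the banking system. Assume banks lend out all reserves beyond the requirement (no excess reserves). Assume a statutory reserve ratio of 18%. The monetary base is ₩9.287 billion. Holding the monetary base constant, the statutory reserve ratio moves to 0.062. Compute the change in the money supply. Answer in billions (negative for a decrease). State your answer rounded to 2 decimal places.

Initially m₁ = 1 / (0.18) ≈ 5.5556, so M₁ = 5.5556 × 9.287 ≈ 51.5949 billion.
After the change m₂ = 1 / (0.062) ≈ 16.1290, so M₂ = 16.1290 × 9.287 ≈ 149.79 billion.
ΔM = M₂ − M₁ = 149.79 − 51.5949 = 98.1951 billion.

₩98.20 billion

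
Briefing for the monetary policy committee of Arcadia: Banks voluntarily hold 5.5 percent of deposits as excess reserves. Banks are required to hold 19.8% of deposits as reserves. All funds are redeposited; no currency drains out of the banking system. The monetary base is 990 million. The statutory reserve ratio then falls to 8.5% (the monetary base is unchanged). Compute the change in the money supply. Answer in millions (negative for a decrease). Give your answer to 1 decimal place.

Initially m₁ = 1 / (0.198 + 0.055) ≈ 3.95257, so M₁ = 3.95257 × 990 = 3913.0443 million.
After the change m₂ = 1 / (0.085 + 0.055) ≈ 7.14286, so M₂ = 7.14286 × 990 = 7071.4314 million.
ΔM = M₂ − M₁ = 7071.4314 − 3913.0443 = 3158.3871 million.

3158.4 million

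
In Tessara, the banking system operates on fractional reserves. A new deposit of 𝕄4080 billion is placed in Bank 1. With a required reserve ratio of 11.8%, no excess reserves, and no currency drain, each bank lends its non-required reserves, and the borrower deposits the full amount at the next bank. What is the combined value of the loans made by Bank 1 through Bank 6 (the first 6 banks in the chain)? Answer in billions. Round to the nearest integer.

𝕄16139 billion

Bank i lends (1 − rr)^i of the original deposit: Bank 1 lends 4080·0.8820 = 3598.5600, Bank 2 lends 4080·0.8820² ≈ 3173.9299, and so on.
Summing a geometric series: total = 4080·[0.8820·(1 − 0.8820^6) / (1 − 0.8820)] ≈ 16139.4513 billion.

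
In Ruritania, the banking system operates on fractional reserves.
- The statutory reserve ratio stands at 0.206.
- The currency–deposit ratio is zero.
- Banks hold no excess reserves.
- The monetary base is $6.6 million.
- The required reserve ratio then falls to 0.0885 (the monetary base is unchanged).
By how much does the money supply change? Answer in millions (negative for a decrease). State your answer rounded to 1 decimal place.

Initially m₁ = 1 / (0.206) ≈ 4.8544, so M₁ = 4.8544 × 6.6 ≈ 32.039 million.
After the change m₂ = 1 / (0.0885) ≈ 11.2994, so M₂ = 11.2994 × 6.6 ≈ 74.576 million.
ΔM = M₂ − M₁ = 74.576 − 32.039 = 42.537 million.

$42.5 million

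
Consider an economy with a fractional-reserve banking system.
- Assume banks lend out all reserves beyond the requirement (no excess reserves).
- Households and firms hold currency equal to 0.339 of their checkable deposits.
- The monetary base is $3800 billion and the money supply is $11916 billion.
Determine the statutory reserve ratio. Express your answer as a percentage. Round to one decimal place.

8.8%

Using m = M/MB = 11916/3800 ≈ 3.135789. Since m = (1 + c)/(c + rr + e), the denominator satisfies c + rr + e = (1 + c)/m = (1 + 0.339) / 3.135789 ≈ 0.427006.
With c = 0.339 and e = 0, the statutory reserve ratio is 0.427006 − 0.339 − 0 = 0.088006.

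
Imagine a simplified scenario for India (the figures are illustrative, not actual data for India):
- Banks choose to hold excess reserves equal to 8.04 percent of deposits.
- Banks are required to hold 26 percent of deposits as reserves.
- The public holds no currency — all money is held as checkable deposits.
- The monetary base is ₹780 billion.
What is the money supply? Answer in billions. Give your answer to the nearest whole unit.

₹2291 billion

The money multiplier is m = 1 / (rr + e) = 1 / (0.26 + 0.0804) ≈ 2.9377.
So M = m × MB = 2.9377 × 780 = 2291.406 billion.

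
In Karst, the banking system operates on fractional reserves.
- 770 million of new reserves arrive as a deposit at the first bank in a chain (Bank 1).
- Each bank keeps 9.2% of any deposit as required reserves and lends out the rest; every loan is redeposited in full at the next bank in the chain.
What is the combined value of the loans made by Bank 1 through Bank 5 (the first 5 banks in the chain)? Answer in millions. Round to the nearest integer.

2909 million

Bank i lends (1 − rr)^i of the original deposit: Bank 1 lends 770·0.9080 = 699.1600, Bank 2 lends 770·0.9080² ≈ 634.8373, and so on.
Summing a geometric series: total = 770·[0.9080·(1 − 0.9080^5) / (1 − 0.9080)] ≈ 2909.0777 million.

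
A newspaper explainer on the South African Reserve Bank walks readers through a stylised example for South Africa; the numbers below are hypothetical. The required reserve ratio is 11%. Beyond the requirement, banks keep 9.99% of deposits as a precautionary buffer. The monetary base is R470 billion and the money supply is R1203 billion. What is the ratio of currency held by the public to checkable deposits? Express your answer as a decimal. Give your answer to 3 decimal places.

Using m = M/MB = 1203/470 ≈ 2.559574. From m = (1 + c)/(c + rr + e), rearranging gives 1 + c = m·(c + rr + e), so c·(1 − m) = m·(rr + e) − 1.
Hence c = [m·(rr + e) − 1]/(1 − m) = [2.559574 × (0.11 + 0.0999) − 1] / (1 − 2.559574) ≈ 0.296713.

0.297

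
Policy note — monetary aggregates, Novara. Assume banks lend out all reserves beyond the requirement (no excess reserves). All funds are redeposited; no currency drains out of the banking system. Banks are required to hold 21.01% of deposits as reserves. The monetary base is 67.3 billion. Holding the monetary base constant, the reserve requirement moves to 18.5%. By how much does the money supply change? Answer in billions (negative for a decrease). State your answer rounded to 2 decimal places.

43.46 billion

Initially m₁ = 1 / (0.2101) ≈ 4.75964, so M₁ = 4.75964 × 67.3 ≈ 320.3238 billion.
After the change m₂ = 1 / (0.185) ≈ 5.40541, so M₂ = 5.40541 × 67.3 ≈ 363.7841 billion.
ΔM = M₂ − M₁ = 363.7841 − 320.3238 = 43.4603 billion.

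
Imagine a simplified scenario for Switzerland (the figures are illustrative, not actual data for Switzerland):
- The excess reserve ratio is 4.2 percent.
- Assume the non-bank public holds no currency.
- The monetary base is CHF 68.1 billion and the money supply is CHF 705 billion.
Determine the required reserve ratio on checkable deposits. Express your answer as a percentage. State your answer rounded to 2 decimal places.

5.46%

Using m = M/MB = 705/68.1 ≈ 10.352423. Since m = (1 + c)/(c + rr + e), the denominator satisfies c + rr + e = (1 + c)/m = (1 + 0) / 10.352423 ≈ 0.096596.
With c = 0 and e = 0.042, the required reserve ratio on checkable deposits is 0.096596 − 0 − 0.042 = 0.054596.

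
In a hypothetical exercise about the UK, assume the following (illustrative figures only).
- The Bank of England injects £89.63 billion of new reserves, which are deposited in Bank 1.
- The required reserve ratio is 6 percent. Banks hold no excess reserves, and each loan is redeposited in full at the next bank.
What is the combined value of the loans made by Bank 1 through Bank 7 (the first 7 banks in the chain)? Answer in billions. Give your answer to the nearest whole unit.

£494 billion

Bank i lends (1 − rr)^i of the original deposit: Bank 1 lends 89.63·0.9400 = 84.2522, Bank 2 lends 89.63·0.9400² ≈ 79.1971, and so on.
Summing a geometric series: total = 89.63·[0.9400·(1 − 0.9400^7) / (1 − 0.9400)] ≈ 493.6089 billion.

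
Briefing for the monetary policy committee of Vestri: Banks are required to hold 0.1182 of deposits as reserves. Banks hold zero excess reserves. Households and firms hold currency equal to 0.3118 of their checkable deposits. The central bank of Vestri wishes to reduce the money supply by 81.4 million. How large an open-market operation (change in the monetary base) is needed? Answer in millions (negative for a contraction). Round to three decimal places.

-26.682 million

The money multiplier is m = (1 + c) / (rr + c) = (1 + 0.3118) / (0.1182 + 0.3118) ≈ 3.050698.
ΔMB = ΔM / m = (−81.4) / 3.050698 ≈ -26.6824 million.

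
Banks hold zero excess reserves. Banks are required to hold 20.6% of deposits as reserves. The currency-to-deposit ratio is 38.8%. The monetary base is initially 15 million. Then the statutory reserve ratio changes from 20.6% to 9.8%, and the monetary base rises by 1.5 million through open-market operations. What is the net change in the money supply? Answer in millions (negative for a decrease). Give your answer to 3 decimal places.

12.073 million

Before: m₁ = (1 + 0.388) / (0.206 + 0.388) ≈ 2.336700, MB₁ = 15, so M₁ = 2.336700 × 15 = 35.0505 million.
After: m₂ = (1 + 0.388) / (0.098 + 0.388) ≈ 2.855967, MB₂ = 15 + 1.5 = 16.5, so M₂ = 2.855967 × 16.5 ≈ 47.1235 million.
ΔM = M₂ − M₁ = 47.1235 − 35.0505 = 12.073 million.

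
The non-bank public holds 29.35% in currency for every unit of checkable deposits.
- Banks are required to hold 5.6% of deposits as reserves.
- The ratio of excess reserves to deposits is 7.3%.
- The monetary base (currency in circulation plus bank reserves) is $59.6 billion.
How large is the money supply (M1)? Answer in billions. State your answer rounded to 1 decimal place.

$182.5 billion

The money multiplier is m = (1 + c) / (rr + e + c) = (1 + 0.2935) / (0.056 + 0.073 + 0.2935) ≈ 3.0615.
So M = m × MB = 3.0615 × 59.6 = 182.4654 billion.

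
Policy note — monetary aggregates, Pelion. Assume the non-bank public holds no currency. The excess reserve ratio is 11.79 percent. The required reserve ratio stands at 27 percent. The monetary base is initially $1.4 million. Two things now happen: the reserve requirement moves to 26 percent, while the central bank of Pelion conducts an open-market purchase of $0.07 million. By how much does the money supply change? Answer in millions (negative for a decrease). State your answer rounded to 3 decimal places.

$0.281 million

Before: m₁ = 1 / (0.27 + 0.1179) ≈ 2.57798, MB₁ = 1.4, so M₁ = 2.57798 × 1.4 ≈ 3.6092 million.
After: m₂ = 1 / (0.26 + 0.1179) ≈ 2.64620, MB₂ = 1.4 + 0.07 = 1.47, so M₂ = 2.64620 × 1.47 ≈ 3.8899 million.
ΔM = M₂ − M₁ = 3.8899 − 3.6092 = 0.2807 million.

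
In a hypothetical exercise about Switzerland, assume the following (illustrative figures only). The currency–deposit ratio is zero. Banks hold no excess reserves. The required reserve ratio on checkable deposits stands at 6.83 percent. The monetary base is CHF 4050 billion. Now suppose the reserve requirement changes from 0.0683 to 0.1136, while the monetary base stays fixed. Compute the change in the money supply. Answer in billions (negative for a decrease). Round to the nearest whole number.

Initially m₁ = 1 / (0.0683) ≈ 14.64129, so M₁ = 14.64129 × 4050 = 59297.2245 billion.
After the change m₂ = 1 / (0.1136) ≈ 8.80282, so M₂ = 8.80282 × 4050 = 35651.421 billion.
ΔM = M₂ − M₁ = 35651.421 − 59297.2245 = -23645.8035 billion.

-23646 billion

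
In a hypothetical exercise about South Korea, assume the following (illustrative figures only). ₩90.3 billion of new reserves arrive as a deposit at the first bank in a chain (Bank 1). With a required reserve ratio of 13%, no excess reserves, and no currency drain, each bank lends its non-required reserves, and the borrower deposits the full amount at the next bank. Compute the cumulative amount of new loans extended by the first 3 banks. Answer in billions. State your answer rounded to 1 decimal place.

₩206.4 billion

Bank i lends (1 − rr)^i of the original deposit: Bank 1 lends 90.3·0.8700 = 78.5610, Bank 2 lends 90.3·0.8700² ≈ 68.3481, and so on.
Summing a geometric series: total = 90.3·[0.8700·(1 − 0.8700^3) / (1 − 0.8700)] ≈ 206.3719 billion.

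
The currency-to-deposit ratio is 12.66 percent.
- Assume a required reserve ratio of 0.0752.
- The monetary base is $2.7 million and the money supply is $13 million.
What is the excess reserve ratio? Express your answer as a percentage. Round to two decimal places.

3.22%

Using m = M/MB = 13/2.7 ≈ 4.814815. Since m = (1 + c)/(c + rr + e), the denominator satisfies c + rr + e = (1 + c)/m = (1 + 0.1266) / 4.814815 ≈ 0.233986.
With c = 0.1266 and rr = 0.0752, the excess reserve ratio is 0.233986 − 0.1266 − 0.0752 = 0.032186.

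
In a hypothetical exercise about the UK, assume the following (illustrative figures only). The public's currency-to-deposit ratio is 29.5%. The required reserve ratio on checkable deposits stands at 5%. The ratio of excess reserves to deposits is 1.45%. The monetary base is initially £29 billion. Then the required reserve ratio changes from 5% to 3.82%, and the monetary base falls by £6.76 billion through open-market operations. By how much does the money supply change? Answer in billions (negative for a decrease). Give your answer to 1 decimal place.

-21.6 billion

Before: m₁ = (1 + 0.295) / (0.05 + 0.0145 + 0.295) ≈ 3.6022, MB₁ = 29, so M₁ = 3.6022 × 29 = 104.4638 billion.
After: m₂ = (1 + 0.295) / (0.0382 + 0.0145 + 0.295) ≈ 3.7245, MB₂ = 29 − 6.76 = 22.24, so M₂ = 3.7245 × 22.24 ≈ 82.8329 billion.
ΔM = M₂ − M₁ = 82.8329 − 104.4638 = -21.6309 billion.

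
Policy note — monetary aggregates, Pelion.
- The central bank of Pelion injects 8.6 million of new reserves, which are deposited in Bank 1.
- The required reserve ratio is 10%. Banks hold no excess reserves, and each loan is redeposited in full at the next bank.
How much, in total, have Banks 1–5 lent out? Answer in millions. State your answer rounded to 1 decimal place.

31.7 million

Bank i lends (1 − rr)^i of the original deposit: Bank 1 lends 8.6·0.9000 = 7.7400, Bank 2 lends 8.6·0.9000² = 6.9660, and so on.
Summing a geometric series: total = 8.6·[0.9000·(1 − 0.9000^5) / (1 − 0.9000)] ≈ 31.6961 million.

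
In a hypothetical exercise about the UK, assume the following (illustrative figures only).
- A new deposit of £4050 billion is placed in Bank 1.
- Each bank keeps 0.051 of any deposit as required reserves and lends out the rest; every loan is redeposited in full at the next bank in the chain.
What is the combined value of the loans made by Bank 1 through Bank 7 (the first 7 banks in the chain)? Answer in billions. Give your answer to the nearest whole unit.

£23120 billion

Bank i lends (1 − rr)^i of the original deposit: Bank 1 lends 4050·0.9490 = 3843.4500, Bank 2 lends 4050·0.9490² ≈ 3647.4340, and so on.
Summing a geometric series: total = 4050·[0.9490·(1 − 0.9490^7) / (1 − 0.9490)] ≈ 23120.3960 billion.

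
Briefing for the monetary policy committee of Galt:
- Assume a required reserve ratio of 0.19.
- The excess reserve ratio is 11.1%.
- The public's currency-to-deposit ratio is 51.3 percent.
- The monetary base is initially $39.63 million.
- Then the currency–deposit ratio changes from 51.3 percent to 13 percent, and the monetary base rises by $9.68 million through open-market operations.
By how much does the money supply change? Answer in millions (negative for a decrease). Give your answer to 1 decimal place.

$55.6 million

Before: m₁ = (1 + 0.513) / (0.19 + 0.111 + 0.513) ≈ 1.8587, MB₁ = 39.63, so M₁ = 1.8587 × 39.63 ≈ 73.6603 million.
After: m₂ = (1 + 0.13) / (0.19 + 0.111 + 0.13) ≈ 2.6218, MB₂ = 39.63 + 9.68 = 49.31, so M₂ = 2.6218 × 49.31 ≈ 129.281 million.
ΔM = M₂ − M₁ = 129.281 − 73.6603 = 55.6207 million.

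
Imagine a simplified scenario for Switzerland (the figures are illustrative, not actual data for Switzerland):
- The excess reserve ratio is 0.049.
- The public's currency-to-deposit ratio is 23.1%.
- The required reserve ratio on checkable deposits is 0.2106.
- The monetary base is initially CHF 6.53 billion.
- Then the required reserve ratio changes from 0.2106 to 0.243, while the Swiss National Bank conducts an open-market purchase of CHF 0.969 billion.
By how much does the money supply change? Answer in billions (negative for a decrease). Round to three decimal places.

Before: m₁ = (1 + 0.231) / (0.2106 + 0.049 + 0.231) ≈ 2.50917, MB₁ = 6.53, so M₁ = 2.50917 × 6.53 ≈ 16.3849 billion.
After: m₂ = (1 + 0.231) / (0.243 + 0.049 + 0.231) ≈ 2.35373, MB₂ = 6.53 + 0.969 = 7.499, so M₂ = 2.35373 × 7.499 ≈ 17.6506 billion.
ΔM = M₂ − M₁ = 17.6506 − 16.3849 = 1.2657 billion.

CHF 1.266 billion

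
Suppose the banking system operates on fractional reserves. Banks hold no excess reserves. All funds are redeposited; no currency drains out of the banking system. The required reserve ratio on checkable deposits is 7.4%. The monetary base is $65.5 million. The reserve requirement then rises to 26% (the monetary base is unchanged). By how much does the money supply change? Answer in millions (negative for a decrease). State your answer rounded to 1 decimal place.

Initially m₁ = 1 / (0.074) ≈ 13.5135, so M₁ = 13.5135 × 65.5 ≈ 885.1343 million.
After the change m₂ = 1 / (0.26) ≈ 3.8462, so M₂ = 3.8462 × 65.5 = 251.9261 million.
ΔM = M₂ − M₁ = 251.9261 − 885.1343 = -633.2082 million.

-633.2 million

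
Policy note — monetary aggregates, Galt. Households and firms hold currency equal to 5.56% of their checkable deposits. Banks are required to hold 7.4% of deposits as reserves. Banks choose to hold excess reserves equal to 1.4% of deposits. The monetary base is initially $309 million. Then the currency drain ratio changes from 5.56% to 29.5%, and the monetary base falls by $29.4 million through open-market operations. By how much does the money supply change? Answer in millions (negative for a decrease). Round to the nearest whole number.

Before: m₁ = (1 + 0.0556) / (0.074 + 0.014 + 0.0556) ≈ 7.3510, MB₁ = 309, so M₁ = 7.3510 × 309 = 2271.459 million.
After: m₂ = (1 + 0.295) / (0.074 + 0.014 + 0.295) ≈ 3.3812, MB₂ = 309 − 29.4 = 279.6, so M₂ = 3.3812 × 279.6 ≈ 945.3835 million.
ΔM = M₂ − M₁ = 945.3835 − 2271.459 = -1326.0755 million.

-1326 million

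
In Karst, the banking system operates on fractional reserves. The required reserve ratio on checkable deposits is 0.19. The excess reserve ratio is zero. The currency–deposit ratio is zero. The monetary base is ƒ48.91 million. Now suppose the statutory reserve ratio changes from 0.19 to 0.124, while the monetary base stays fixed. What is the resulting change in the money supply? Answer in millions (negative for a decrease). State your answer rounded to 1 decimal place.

Initially m₁ = 1 / (0.19) ≈ 5.2632, so M₁ = 5.2632 × 48.91 ≈ 257.4231 million.
After the change m₂ = 1 / (0.124) ≈ 8.0645, so M₂ = 8.0645 × 48.91 ≈ 394.4347 million.
ΔM = M₂ − M₁ = 394.4347 − 257.4231 = 137.0116 million.

ƒ137.0 million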